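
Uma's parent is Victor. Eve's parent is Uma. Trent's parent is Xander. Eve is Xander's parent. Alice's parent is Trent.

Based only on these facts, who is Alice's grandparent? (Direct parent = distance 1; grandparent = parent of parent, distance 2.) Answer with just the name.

Answer: Xander

Derivation:
Reconstructing the parent chain from the given facts:
  Victor -> Uma -> Eve -> Xander -> Trent -> Alice
(each arrow means 'parent of the next')
Positions in the chain (0 = top):
  position of Victor: 0
  position of Uma: 1
  position of Eve: 2
  position of Xander: 3
  position of Trent: 4
  position of Alice: 5

Alice is at position 5; the grandparent is 2 steps up the chain, i.e. position 3: Xander.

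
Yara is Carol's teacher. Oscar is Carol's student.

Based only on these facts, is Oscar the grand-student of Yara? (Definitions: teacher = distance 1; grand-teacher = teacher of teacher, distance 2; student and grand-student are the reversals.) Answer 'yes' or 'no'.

Reconstructing the teacher chain from the given facts:
  Yara -> Carol -> Oscar
(each arrow means 'teacher of the next')
Positions in the chain (0 = top):
  position of Yara: 0
  position of Carol: 1
  position of Oscar: 2

Oscar is at position 2, Yara is at position 0; signed distance (j - i) = -2.
'grand-student' requires j - i = -2. Actual distance is -2, so the relation HOLDS.

Answer: yes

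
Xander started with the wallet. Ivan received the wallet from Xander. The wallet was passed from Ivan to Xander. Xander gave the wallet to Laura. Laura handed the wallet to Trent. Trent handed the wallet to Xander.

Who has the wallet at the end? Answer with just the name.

Answer: Xander

Derivation:
Tracking the wallet through each event:
Start: Xander has the wallet.
After event 1: Ivan has the wallet.
After event 2: Xander has the wallet.
After event 3: Laura has the wallet.
After event 4: Trent has the wallet.
After event 5: Xander has the wallet.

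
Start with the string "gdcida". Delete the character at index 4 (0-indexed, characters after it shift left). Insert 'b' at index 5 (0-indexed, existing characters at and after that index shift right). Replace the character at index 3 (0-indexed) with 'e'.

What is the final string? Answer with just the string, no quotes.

Answer: gdceab

Derivation:
Applying each edit step by step:
Start: "gdcida"
Op 1 (delete idx 4 = 'd'): "gdcida" -> "gdcia"
Op 2 (insert 'b' at idx 5): "gdcia" -> "gdciab"
Op 3 (replace idx 3: 'i' -> 'e'): "gdciab" -> "gdceab"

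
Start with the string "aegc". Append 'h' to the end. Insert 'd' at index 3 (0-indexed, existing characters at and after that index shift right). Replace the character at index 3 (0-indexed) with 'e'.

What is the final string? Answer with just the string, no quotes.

Answer: aegech

Derivation:
Applying each edit step by step:
Start: "aegc"
Op 1 (append 'h'): "aegc" -> "aegch"
Op 2 (insert 'd' at idx 3): "aegch" -> "aegdch"
Op 3 (replace idx 3: 'd' -> 'e'): "aegdch" -> "aegech"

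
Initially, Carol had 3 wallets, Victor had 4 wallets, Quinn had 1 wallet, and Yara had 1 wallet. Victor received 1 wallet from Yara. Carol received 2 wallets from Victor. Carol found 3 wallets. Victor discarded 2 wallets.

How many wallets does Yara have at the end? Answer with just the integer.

Tracking counts step by step:
Start: Carol=3, Victor=4, Quinn=1, Yara=1
Event 1 (Yara -> Victor, 1): Yara: 1 -> 0, Victor: 4 -> 5. State: Carol=3, Victor=5, Quinn=1, Yara=0
Event 2 (Victor -> Carol, 2): Victor: 5 -> 3, Carol: 3 -> 5. State: Carol=5, Victor=3, Quinn=1, Yara=0
Event 3 (Carol +3): Carol: 5 -> 8. State: Carol=8, Victor=3, Quinn=1, Yara=0
Event 4 (Victor -2): Victor: 3 -> 1. State: Carol=8, Victor=1, Quinn=1, Yara=0

Yara's final count: 0

Answer: 0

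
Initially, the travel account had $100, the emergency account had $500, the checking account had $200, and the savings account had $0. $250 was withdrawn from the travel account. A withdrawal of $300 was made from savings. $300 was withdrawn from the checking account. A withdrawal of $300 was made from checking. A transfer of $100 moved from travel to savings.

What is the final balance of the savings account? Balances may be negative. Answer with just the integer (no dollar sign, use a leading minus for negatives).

Answer: -200

Derivation:
Tracking account balances step by step:
Start: travel=100, emergency=500, checking=200, savings=0
Event 1 (withdraw 250 from travel): travel: 100 - 250 = -150. Balances: travel=-150, emergency=500, checking=200, savings=0
Event 2 (withdraw 300 from savings): savings: 0 - 300 = -300. Balances: travel=-150, emergency=500, checking=200, savings=-300
Event 3 (withdraw 300 from checking): checking: 200 - 300 = -100. Balances: travel=-150, emergency=500, checking=-100, savings=-300
Event 4 (withdraw 300 from checking): checking: -100 - 300 = -400. Balances: travel=-150, emergency=500, checking=-400, savings=-300
Event 5 (transfer 100 travel -> savings): travel: -150 - 100 = -250, savings: -300 + 100 = -200. Balances: travel=-250, emergency=500, checking=-400, savings=-200

Final balance of savings: -200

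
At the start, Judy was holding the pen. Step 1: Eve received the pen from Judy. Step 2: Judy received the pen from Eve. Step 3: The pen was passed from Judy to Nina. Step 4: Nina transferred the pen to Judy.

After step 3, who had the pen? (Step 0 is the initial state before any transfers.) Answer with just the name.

Tracking the pen holder through step 3:
After step 0 (start): Judy
After step 1: Eve
After step 2: Judy
After step 3: Nina

At step 3, the holder is Nina.

Answer: Nina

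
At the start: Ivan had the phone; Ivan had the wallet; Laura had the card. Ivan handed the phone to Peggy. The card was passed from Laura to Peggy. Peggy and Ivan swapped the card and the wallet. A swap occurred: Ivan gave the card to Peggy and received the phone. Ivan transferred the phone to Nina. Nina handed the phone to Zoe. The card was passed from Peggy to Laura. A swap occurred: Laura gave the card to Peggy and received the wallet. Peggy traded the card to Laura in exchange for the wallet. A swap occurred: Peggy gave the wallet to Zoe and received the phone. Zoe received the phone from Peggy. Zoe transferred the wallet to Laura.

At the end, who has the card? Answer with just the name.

Answer: Laura

Derivation:
Tracking all object holders:
Start: phone:Ivan, wallet:Ivan, card:Laura
Event 1 (give phone: Ivan -> Peggy). State: phone:Peggy, wallet:Ivan, card:Laura
Event 2 (give card: Laura -> Peggy). State: phone:Peggy, wallet:Ivan, card:Peggy
Event 3 (swap card<->wallet: now card:Ivan, wallet:Peggy). State: phone:Peggy, wallet:Peggy, card:Ivan
Event 4 (swap card<->phone: now card:Peggy, phone:Ivan). State: phone:Ivan, wallet:Peggy, card:Peggy
Event 5 (give phone: Ivan -> Nina). State: phone:Nina, wallet:Peggy, card:Peggy
Event 6 (give phone: Nina -> Zoe). State: phone:Zoe, wallet:Peggy, card:Peggy
Event 7 (give card: Peggy -> Laura). State: phone:Zoe, wallet:Peggy, card:Laura
Event 8 (swap card<->wallet: now card:Peggy, wallet:Laura). State: phone:Zoe, wallet:Laura, card:Peggy
Event 9 (swap card<->wallet: now card:Laura, wallet:Peggy). State: phone:Zoe, wallet:Peggy, card:Laura
Event 10 (swap wallet<->phone: now wallet:Zoe, phone:Peggy). State: phone:Peggy, wallet:Zoe, card:Laura
Event 11 (give phone: Peggy -> Zoe). State: phone:Zoe, wallet:Zoe, card:Laura
Event 12 (give wallet: Zoe -> Laura). State: phone:Zoe, wallet:Laura, card:Laura

Final state: phone:Zoe, wallet:Laura, card:Laura
The card is held by Laura.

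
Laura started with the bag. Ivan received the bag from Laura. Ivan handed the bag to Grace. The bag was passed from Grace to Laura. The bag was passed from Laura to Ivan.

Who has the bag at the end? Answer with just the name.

Tracking the bag through each event:
Start: Laura has the bag.
After event 1: Ivan has the bag.
After event 2: Grace has the bag.
After event 3: Laura has the bag.
After event 4: Ivan has the bag.

Answer: Ivan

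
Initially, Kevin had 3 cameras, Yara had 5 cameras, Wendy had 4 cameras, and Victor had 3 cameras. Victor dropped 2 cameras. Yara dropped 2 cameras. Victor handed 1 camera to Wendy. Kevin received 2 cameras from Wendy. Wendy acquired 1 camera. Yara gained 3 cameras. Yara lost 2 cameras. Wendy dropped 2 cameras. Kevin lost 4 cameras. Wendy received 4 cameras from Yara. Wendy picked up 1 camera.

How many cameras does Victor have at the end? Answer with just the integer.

Tracking counts step by step:
Start: Kevin=3, Yara=5, Wendy=4, Victor=3
Event 1 (Victor -2): Victor: 3 -> 1. State: Kevin=3, Yara=5, Wendy=4, Victor=1
Event 2 (Yara -2): Yara: 5 -> 3. State: Kevin=3, Yara=3, Wendy=4, Victor=1
Event 3 (Victor -> Wendy, 1): Victor: 1 -> 0, Wendy: 4 -> 5. State: Kevin=3, Yara=3, Wendy=5, Victor=0
Event 4 (Wendy -> Kevin, 2): Wendy: 5 -> 3, Kevin: 3 -> 5. State: Kevin=5, Yara=3, Wendy=3, Victor=0
Event 5 (Wendy +1): Wendy: 3 -> 4. State: Kevin=5, Yara=3, Wendy=4, Victor=0
Event 6 (Yara +3): Yara: 3 -> 6. State: Kevin=5, Yara=6, Wendy=4, Victor=0
Event 7 (Yara -2): Yara: 6 -> 4. State: Kevin=5, Yara=4, Wendy=4, Victor=0
Event 8 (Wendy -2): Wendy: 4 -> 2. State: Kevin=5, Yara=4, Wendy=2, Victor=0
Event 9 (Kevin -4): Kevin: 5 -> 1. State: Kevin=1, Yara=4, Wendy=2, Victor=0
Event 10 (Yara -> Wendy, 4): Yara: 4 -> 0, Wendy: 2 -> 6. State: Kevin=1, Yara=0, Wendy=6, Victor=0
Event 11 (Wendy +1): Wendy: 6 -> 7. State: Kevin=1, Yara=0, Wendy=7, Victor=0

Victor's final count: 0

Answer: 0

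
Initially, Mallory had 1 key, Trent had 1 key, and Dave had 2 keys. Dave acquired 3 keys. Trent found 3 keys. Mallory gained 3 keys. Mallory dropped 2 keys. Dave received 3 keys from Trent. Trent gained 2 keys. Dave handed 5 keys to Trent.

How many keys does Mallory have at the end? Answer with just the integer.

Answer: 2

Derivation:
Tracking counts step by step:
Start: Mallory=1, Trent=1, Dave=2
Event 1 (Dave +3): Dave: 2 -> 5. State: Mallory=1, Trent=1, Dave=5
Event 2 (Trent +3): Trent: 1 -> 4. State: Mallory=1, Trent=4, Dave=5
Event 3 (Mallory +3): Mallory: 1 -> 4. State: Mallory=4, Trent=4, Dave=5
Event 4 (Mallory -2): Mallory: 4 -> 2. State: Mallory=2, Trent=4, Dave=5
Event 5 (Trent -> Dave, 3): Trent: 4 -> 1, Dave: 5 -> 8. State: Mallory=2, Trent=1, Dave=8
Event 6 (Trent +2): Trent: 1 -> 3. State: Mallory=2, Trent=3, Dave=8
Event 7 (Dave -> Trent, 5): Dave: 8 -> 3, Trent: 3 -> 8. State: Mallory=2, Trent=8, Dave=3

Mallory's final count: 2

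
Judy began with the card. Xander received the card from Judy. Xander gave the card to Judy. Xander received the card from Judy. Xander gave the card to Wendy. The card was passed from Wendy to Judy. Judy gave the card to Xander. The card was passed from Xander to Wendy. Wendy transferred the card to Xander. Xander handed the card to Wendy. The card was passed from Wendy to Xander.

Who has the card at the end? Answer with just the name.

Tracking the card through each event:
Start: Judy has the card.
After event 1: Xander has the card.
After event 2: Judy has the card.
After event 3: Xander has the card.
After event 4: Wendy has the card.
After event 5: Judy has the card.
After event 6: Xander has the card.
After event 7: Wendy has the card.
After event 8: Xander has the card.
After event 9: Wendy has the card.
After event 10: Xander has the card.

Answer: Xander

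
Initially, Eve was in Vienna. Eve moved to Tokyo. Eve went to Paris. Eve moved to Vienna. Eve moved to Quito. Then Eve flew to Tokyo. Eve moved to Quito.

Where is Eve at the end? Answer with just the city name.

Answer: Quito

Derivation:
Tracking Eve's location:
Start: Eve is in Vienna.
After move 1: Vienna -> Tokyo. Eve is in Tokyo.
After move 2: Tokyo -> Paris. Eve is in Paris.
After move 3: Paris -> Vienna. Eve is in Vienna.
After move 4: Vienna -> Quito. Eve is in Quito.
After move 5: Quito -> Tokyo. Eve is in Tokyo.
After move 6: Tokyo -> Quito. Eve is in Quito.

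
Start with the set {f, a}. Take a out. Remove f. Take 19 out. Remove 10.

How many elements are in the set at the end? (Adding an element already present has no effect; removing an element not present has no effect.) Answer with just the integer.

Answer: 0

Derivation:
Tracking the set through each operation:
Start: {a, f}
Event 1 (remove a): removed. Set: {f}
Event 2 (remove f): removed. Set: {}
Event 3 (remove 19): not present, no change. Set: {}
Event 4 (remove 10): not present, no change. Set: {}

Final set: {} (size 0)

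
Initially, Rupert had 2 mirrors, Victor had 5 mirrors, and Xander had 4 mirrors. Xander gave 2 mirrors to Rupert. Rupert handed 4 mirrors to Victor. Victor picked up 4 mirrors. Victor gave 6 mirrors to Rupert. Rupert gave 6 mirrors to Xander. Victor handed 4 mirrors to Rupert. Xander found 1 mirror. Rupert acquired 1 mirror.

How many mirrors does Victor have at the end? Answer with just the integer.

Answer: 3

Derivation:
Tracking counts step by step:
Start: Rupert=2, Victor=5, Xander=4
Event 1 (Xander -> Rupert, 2): Xander: 4 -> 2, Rupert: 2 -> 4. State: Rupert=4, Victor=5, Xander=2
Event 2 (Rupert -> Victor, 4): Rupert: 4 -> 0, Victor: 5 -> 9. State: Rupert=0, Victor=9, Xander=2
Event 3 (Victor +4): Victor: 9 -> 13. State: Rupert=0, Victor=13, Xander=2
Event 4 (Victor -> Rupert, 6): Victor: 13 -> 7, Rupert: 0 -> 6. State: Rupert=6, Victor=7, Xander=2
Event 5 (Rupert -> Xander, 6): Rupert: 6 -> 0, Xander: 2 -> 8. State: Rupert=0, Victor=7, Xander=8
Event 6 (Victor -> Rupert, 4): Victor: 7 -> 3, Rupert: 0 -> 4. State: Rupert=4, Victor=3, Xander=8
Event 7 (Xander +1): Xander: 8 -> 9. State: Rupert=4, Victor=3, Xander=9
Event 8 (Rupert +1): Rupert: 4 -> 5. State: Rupert=5, Victor=3, Xander=9

Victor's final count: 3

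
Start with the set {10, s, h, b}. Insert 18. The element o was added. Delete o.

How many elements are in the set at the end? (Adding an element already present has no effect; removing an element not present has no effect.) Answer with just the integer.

Tracking the set through each operation:
Start: {10, b, h, s}
Event 1 (add 18): added. Set: {10, 18, b, h, s}
Event 2 (add o): added. Set: {10, 18, b, h, o, s}
Event 3 (remove o): removed. Set: {10, 18, b, h, s}

Final set: {10, 18, b, h, s} (size 5)

Answer: 5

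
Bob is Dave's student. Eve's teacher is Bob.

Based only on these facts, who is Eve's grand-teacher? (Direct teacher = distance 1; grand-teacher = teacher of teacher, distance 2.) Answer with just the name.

Reconstructing the teacher chain from the given facts:
  Dave -> Bob -> Eve
(each arrow means 'teacher of the next')
Positions in the chain (0 = top):
  position of Dave: 0
  position of Bob: 1
  position of Eve: 2

Eve is at position 2; the grand-teacher is 2 steps up the chain, i.e. position 0: Dave.

Answer: Dave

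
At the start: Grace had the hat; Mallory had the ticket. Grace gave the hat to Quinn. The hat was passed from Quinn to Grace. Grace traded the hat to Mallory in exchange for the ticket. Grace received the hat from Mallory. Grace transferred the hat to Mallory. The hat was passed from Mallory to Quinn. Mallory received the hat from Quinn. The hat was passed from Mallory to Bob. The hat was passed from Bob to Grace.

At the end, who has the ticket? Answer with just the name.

Answer: Grace

Derivation:
Tracking all object holders:
Start: hat:Grace, ticket:Mallory
Event 1 (give hat: Grace -> Quinn). State: hat:Quinn, ticket:Mallory
Event 2 (give hat: Quinn -> Grace). State: hat:Grace, ticket:Mallory
Event 3 (swap hat<->ticket: now hat:Mallory, ticket:Grace). State: hat:Mallory, ticket:Grace
Event 4 (give hat: Mallory -> Grace). State: hat:Grace, ticket:Grace
Event 5 (give hat: Grace -> Mallory). State: hat:Mallory, ticket:Grace
Event 6 (give hat: Mallory -> Quinn). State: hat:Quinn, ticket:Grace
Event 7 (give hat: Quinn -> Mallory). State: hat:Mallory, ticket:Grace
Event 8 (give hat: Mallory -> Bob). State: hat:Bob, ticket:Grace
Event 9 (give hat: Bob -> Grace). State: hat:Grace, ticket:Grace

Final state: hat:Grace, ticket:Grace
The ticket is held by Grace.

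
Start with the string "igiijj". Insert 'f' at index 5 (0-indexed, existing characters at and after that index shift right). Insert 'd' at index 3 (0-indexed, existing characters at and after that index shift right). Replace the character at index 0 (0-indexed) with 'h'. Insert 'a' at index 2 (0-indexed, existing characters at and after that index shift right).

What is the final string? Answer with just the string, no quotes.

Applying each edit step by step:
Start: "igiijj"
Op 1 (insert 'f' at idx 5): "igiijj" -> "igiijfj"
Op 2 (insert 'd' at idx 3): "igiijfj" -> "igidijfj"
Op 3 (replace idx 0: 'i' -> 'h'): "igidijfj" -> "hgidijfj"
Op 4 (insert 'a' at idx 2): "hgidijfj" -> "hgaidijfj"

Answer: hgaidijfj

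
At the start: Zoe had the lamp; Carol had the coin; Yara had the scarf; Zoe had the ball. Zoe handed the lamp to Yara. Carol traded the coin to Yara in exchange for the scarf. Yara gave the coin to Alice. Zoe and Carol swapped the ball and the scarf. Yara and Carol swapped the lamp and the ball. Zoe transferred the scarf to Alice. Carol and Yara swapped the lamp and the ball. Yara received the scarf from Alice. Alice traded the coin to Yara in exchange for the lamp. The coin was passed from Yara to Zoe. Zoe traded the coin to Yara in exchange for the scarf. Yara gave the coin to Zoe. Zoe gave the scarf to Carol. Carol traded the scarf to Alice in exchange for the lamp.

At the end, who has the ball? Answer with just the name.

Answer: Carol

Derivation:
Tracking all object holders:
Start: lamp:Zoe, coin:Carol, scarf:Yara, ball:Zoe
Event 1 (give lamp: Zoe -> Yara). State: lamp:Yara, coin:Carol, scarf:Yara, ball:Zoe
Event 2 (swap coin<->scarf: now coin:Yara, scarf:Carol). State: lamp:Yara, coin:Yara, scarf:Carol, ball:Zoe
Event 3 (give coin: Yara -> Alice). State: lamp:Yara, coin:Alice, scarf:Carol, ball:Zoe
Event 4 (swap ball<->scarf: now ball:Carol, scarf:Zoe). State: lamp:Yara, coin:Alice, scarf:Zoe, ball:Carol
Event 5 (swap lamp<->ball: now lamp:Carol, ball:Yara). State: lamp:Carol, coin:Alice, scarf:Zoe, ball:Yara
Event 6 (give scarf: Zoe -> Alice). State: lamp:Carol, coin:Alice, scarf:Alice, ball:Yara
Event 7 (swap lamp<->ball: now lamp:Yara, ball:Carol). State: lamp:Yara, coin:Alice, scarf:Alice, ball:Carol
Event 8 (give scarf: Alice -> Yara). State: lamp:Yara, coin:Alice, scarf:Yara, ball:Carol
Event 9 (swap coin<->lamp: now coin:Yara, lamp:Alice). State: lamp:Alice, coin:Yara, scarf:Yara, ball:Carol
Event 10 (give coin: Yara -> Zoe). State: lamp:Alice, coin:Zoe, scarf:Yara, ball:Carol
Event 11 (swap coin<->scarf: now coin:Yara, scarf:Zoe). State: lamp:Alice, coin:Yara, scarf:Zoe, ball:Carol
Event 12 (give coin: Yara -> Zoe). State: lamp:Alice, coin:Zoe, scarf:Zoe, ball:Carol
Event 13 (give scarf: Zoe -> Carol). State: lamp:Alice, coin:Zoe, scarf:Carol, ball:Carol
Event 14 (swap scarf<->lamp: now scarf:Alice, lamp:Carol). State: lamp:Carol, coin:Zoe, scarf:Alice, ball:Carol

Final state: lamp:Carol, coin:Zoe, scarf:Alice, ball:Carol
The ball is held by Carol.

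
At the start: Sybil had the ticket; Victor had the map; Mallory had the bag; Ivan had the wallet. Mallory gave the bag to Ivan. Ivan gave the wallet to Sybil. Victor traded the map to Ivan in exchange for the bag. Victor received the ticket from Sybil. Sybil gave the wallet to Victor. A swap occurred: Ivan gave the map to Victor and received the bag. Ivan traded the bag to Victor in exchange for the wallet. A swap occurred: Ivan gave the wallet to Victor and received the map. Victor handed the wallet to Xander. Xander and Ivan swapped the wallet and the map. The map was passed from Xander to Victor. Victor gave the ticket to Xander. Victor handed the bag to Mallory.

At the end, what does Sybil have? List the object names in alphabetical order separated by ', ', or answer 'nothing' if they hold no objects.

Answer: nothing

Derivation:
Tracking all object holders:
Start: ticket:Sybil, map:Victor, bag:Mallory, wallet:Ivan
Event 1 (give bag: Mallory -> Ivan). State: ticket:Sybil, map:Victor, bag:Ivan, wallet:Ivan
Event 2 (give wallet: Ivan -> Sybil). State: ticket:Sybil, map:Victor, bag:Ivan, wallet:Sybil
Event 3 (swap map<->bag: now map:Ivan, bag:Victor). State: ticket:Sybil, map:Ivan, bag:Victor, wallet:Sybil
Event 4 (give ticket: Sybil -> Victor). State: ticket:Victor, map:Ivan, bag:Victor, wallet:Sybil
Event 5 (give wallet: Sybil -> Victor). State: ticket:Victor, map:Ivan, bag:Victor, wallet:Victor
Event 6 (swap map<->bag: now map:Victor, bag:Ivan). State: ticket:Victor, map:Victor, bag:Ivan, wallet:Victor
Event 7 (swap bag<->wallet: now bag:Victor, wallet:Ivan). State: ticket:Victor, map:Victor, bag:Victor, wallet:Ivan
Event 8 (swap wallet<->map: now wallet:Victor, map:Ivan). State: ticket:Victor, map:Ivan, bag:Victor, wallet:Victor
Event 9 (give wallet: Victor -> Xander). State: ticket:Victor, map:Ivan, bag:Victor, wallet:Xander
Event 10 (swap wallet<->map: now wallet:Ivan, map:Xander). State: ticket:Victor, map:Xander, bag:Victor, wallet:Ivan
Event 11 (give map: Xander -> Victor). State: ticket:Victor, map:Victor, bag:Victor, wallet:Ivan
Event 12 (give ticket: Victor -> Xander). State: ticket:Xander, map:Victor, bag:Victor, wallet:Ivan
Event 13 (give bag: Victor -> Mallory). State: ticket:Xander, map:Victor, bag:Mallory, wallet:Ivan

Final state: ticket:Xander, map:Victor, bag:Mallory, wallet:Ivan
Sybil holds: (nothing).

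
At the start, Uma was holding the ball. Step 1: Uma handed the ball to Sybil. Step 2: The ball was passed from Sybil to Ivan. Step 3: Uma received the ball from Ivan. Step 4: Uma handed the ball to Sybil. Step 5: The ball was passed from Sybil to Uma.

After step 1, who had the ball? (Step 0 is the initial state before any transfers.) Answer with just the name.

Answer: Sybil

Derivation:
Tracking the ball holder through step 1:
After step 0 (start): Uma
After step 1: Sybil

At step 1, the holder is Sybil.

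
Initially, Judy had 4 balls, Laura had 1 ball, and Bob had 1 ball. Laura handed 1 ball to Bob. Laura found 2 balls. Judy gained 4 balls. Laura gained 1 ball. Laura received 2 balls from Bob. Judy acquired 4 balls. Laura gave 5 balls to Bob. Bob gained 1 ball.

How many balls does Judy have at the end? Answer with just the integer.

Tracking counts step by step:
Start: Judy=4, Laura=1, Bob=1
Event 1 (Laura -> Bob, 1): Laura: 1 -> 0, Bob: 1 -> 2. State: Judy=4, Laura=0, Bob=2
Event 2 (Laura +2): Laura: 0 -> 2. State: Judy=4, Laura=2, Bob=2
Event 3 (Judy +4): Judy: 4 -> 8. State: Judy=8, Laura=2, Bob=2
Event 4 (Laura +1): Laura: 2 -> 3. State: Judy=8, Laura=3, Bob=2
Event 5 (Bob -> Laura, 2): Bob: 2 -> 0, Laura: 3 -> 5. State: Judy=8, Laura=5, Bob=0
Event 6 (Judy +4): Judy: 8 -> 12. State: Judy=12, Laura=5, Bob=0
Event 7 (Laura -> Bob, 5): Laura: 5 -> 0, Bob: 0 -> 5. State: Judy=12, Laura=0, Bob=5
Event 8 (Bob +1): Bob: 5 -> 6. State: Judy=12, Laura=0, Bob=6

Judy's final count: 12

Answer: 12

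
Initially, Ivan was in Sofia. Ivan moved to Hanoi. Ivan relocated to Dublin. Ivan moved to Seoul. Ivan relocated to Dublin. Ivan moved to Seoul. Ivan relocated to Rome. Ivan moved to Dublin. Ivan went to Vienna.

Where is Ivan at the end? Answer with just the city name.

Answer: Vienna

Derivation:
Tracking Ivan's location:
Start: Ivan is in Sofia.
After move 1: Sofia -> Hanoi. Ivan is in Hanoi.
After move 2: Hanoi -> Dublin. Ivan is in Dublin.
After move 3: Dublin -> Seoul. Ivan is in Seoul.
After move 4: Seoul -> Dublin. Ivan is in Dublin.
After move 5: Dublin -> Seoul. Ivan is in Seoul.
After move 6: Seoul -> Rome. Ivan is in Rome.
After move 7: Rome -> Dublin. Ivan is in Dublin.
After move 8: Dublin -> Vienna. Ivan is in Vienna.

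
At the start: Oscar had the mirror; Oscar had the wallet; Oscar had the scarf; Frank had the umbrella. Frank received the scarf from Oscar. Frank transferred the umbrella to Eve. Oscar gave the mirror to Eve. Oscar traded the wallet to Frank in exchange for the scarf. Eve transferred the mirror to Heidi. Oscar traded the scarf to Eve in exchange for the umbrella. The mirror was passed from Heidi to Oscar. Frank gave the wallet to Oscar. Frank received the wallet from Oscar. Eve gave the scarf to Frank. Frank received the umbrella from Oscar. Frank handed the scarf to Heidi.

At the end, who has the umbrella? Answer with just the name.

Tracking all object holders:
Start: mirror:Oscar, wallet:Oscar, scarf:Oscar, umbrella:Frank
Event 1 (give scarf: Oscar -> Frank). State: mirror:Oscar, wallet:Oscar, scarf:Frank, umbrella:Frank
Event 2 (give umbrella: Frank -> Eve). State: mirror:Oscar, wallet:Oscar, scarf:Frank, umbrella:Eve
Event 3 (give mirror: Oscar -> Eve). State: mirror:Eve, wallet:Oscar, scarf:Frank, umbrella:Eve
Event 4 (swap wallet<->scarf: now wallet:Frank, scarf:Oscar). State: mirror:Eve, wallet:Frank, scarf:Oscar, umbrella:Eve
Event 5 (give mirror: Eve -> Heidi). State: mirror:Heidi, wallet:Frank, scarf:Oscar, umbrella:Eve
Event 6 (swap scarf<->umbrella: now scarf:Eve, umbrella:Oscar). State: mirror:Heidi, wallet:Frank, scarf:Eve, umbrella:Oscar
Event 7 (give mirror: Heidi -> Oscar). State: mirror:Oscar, wallet:Frank, scarf:Eve, umbrella:Oscar
Event 8 (give wallet: Frank -> Oscar). State: mirror:Oscar, wallet:Oscar, scarf:Eve, umbrella:Oscar
Event 9 (give wallet: Oscar -> Frank). State: mirror:Oscar, wallet:Frank, scarf:Eve, umbrella:Oscar
Event 10 (give scarf: Eve -> Frank). State: mirror:Oscar, wallet:Frank, scarf:Frank, umbrella:Oscar
Event 11 (give umbrella: Oscar -> Frank). State: mirror:Oscar, wallet:Frank, scarf:Frank, umbrella:Frank
Event 12 (give scarf: Frank -> Heidi). State: mirror:Oscar, wallet:Frank, scarf:Heidi, umbrella:Frank

Final state: mirror:Oscar, wallet:Frank, scarf:Heidi, umbrella:Frank
The umbrella is held by Frank.

Answer: Frank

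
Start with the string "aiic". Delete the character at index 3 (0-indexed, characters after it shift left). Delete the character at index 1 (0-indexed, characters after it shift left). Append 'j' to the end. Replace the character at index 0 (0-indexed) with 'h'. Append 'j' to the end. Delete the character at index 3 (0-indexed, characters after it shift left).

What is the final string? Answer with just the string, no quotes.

Applying each edit step by step:
Start: "aiic"
Op 1 (delete idx 3 = 'c'): "aiic" -> "aii"
Op 2 (delete idx 1 = 'i'): "aii" -> "ai"
Op 3 (append 'j'): "ai" -> "aij"
Op 4 (replace idx 0: 'a' -> 'h'): "aij" -> "hij"
Op 5 (append 'j'): "hij" -> "hijj"
Op 6 (delete idx 3 = 'j'): "hijj" -> "hij"

Answer: hij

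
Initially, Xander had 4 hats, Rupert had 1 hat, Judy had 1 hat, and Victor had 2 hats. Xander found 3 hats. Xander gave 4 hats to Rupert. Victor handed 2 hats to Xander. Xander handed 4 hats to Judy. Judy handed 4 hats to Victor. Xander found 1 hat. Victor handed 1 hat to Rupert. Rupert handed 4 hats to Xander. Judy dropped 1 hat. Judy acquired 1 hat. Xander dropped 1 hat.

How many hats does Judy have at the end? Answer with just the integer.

Tracking counts step by step:
Start: Xander=4, Rupert=1, Judy=1, Victor=2
Event 1 (Xander +3): Xander: 4 -> 7. State: Xander=7, Rupert=1, Judy=1, Victor=2
Event 2 (Xander -> Rupert, 4): Xander: 7 -> 3, Rupert: 1 -> 5. State: Xander=3, Rupert=5, Judy=1, Victor=2
Event 3 (Victor -> Xander, 2): Victor: 2 -> 0, Xander: 3 -> 5. State: Xander=5, Rupert=5, Judy=1, Victor=0
Event 4 (Xander -> Judy, 4): Xander: 5 -> 1, Judy: 1 -> 5. State: Xander=1, Rupert=5, Judy=5, Victor=0
Event 5 (Judy -> Victor, 4): Judy: 5 -> 1, Victor: 0 -> 4. State: Xander=1, Rupert=5, Judy=1, Victor=4
Event 6 (Xander +1): Xander: 1 -> 2. State: Xander=2, Rupert=5, Judy=1, Victor=4
Event 7 (Victor -> Rupert, 1): Victor: 4 -> 3, Rupert: 5 -> 6. State: Xander=2, Rupert=6, Judy=1, Victor=3
Event 8 (Rupert -> Xander, 4): Rupert: 6 -> 2, Xander: 2 -> 6. State: Xander=6, Rupert=2, Judy=1, Victor=3
Event 9 (Judy -1): Judy: 1 -> 0. State: Xander=6, Rupert=2, Judy=0, Victor=3
Event 10 (Judy +1): Judy: 0 -> 1. State: Xander=6, Rupert=2, Judy=1, Victor=3
Event 11 (Xander -1): Xander: 6 -> 5. State: Xander=5, Rupert=2, Judy=1, Victor=3

Judy's final count: 1

Answer: 1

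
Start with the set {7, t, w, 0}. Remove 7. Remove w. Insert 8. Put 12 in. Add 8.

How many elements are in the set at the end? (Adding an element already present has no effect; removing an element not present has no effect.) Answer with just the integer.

Answer: 4

Derivation:
Tracking the set through each operation:
Start: {0, 7, t, w}
Event 1 (remove 7): removed. Set: {0, t, w}
Event 2 (remove w): removed. Set: {0, t}
Event 3 (add 8): added. Set: {0, 8, t}
Event 4 (add 12): added. Set: {0, 12, 8, t}
Event 5 (add 8): already present, no change. Set: {0, 12, 8, t}

Final set: {0, 12, 8, t} (size 4)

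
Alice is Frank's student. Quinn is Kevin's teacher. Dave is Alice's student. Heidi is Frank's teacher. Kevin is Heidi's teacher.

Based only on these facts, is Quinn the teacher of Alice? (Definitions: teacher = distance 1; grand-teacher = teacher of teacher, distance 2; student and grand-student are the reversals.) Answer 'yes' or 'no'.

Reconstructing the teacher chain from the given facts:
  Quinn -> Kevin -> Heidi -> Frank -> Alice -> Dave
(each arrow means 'teacher of the next')
Positions in the chain (0 = top):
  position of Quinn: 0
  position of Kevin: 1
  position of Heidi: 2
  position of Frank: 3
  position of Alice: 4
  position of Dave: 5

Quinn is at position 0, Alice is at position 4; signed distance (j - i) = 4.
'teacher' requires j - i = 1. Actual distance is 4, so the relation does NOT hold.

Answer: no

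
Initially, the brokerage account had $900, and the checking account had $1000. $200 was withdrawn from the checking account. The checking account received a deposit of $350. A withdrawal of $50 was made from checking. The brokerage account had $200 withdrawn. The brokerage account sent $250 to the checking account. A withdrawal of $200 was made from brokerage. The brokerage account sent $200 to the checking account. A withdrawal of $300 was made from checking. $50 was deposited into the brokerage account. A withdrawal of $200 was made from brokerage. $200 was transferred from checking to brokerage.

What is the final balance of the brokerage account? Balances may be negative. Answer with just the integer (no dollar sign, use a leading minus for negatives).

Tracking account balances step by step:
Start: brokerage=900, checking=1000
Event 1 (withdraw 200 from checking): checking: 1000 - 200 = 800. Balances: brokerage=900, checking=800
Event 2 (deposit 350 to checking): checking: 800 + 350 = 1150. Balances: brokerage=900, checking=1150
Event 3 (withdraw 50 from checking): checking: 1150 - 50 = 1100. Balances: brokerage=900, checking=1100
Event 4 (withdraw 200 from brokerage): brokerage: 900 - 200 = 700. Balances: brokerage=700, checking=1100
Event 5 (transfer 250 brokerage -> checking): brokerage: 700 - 250 = 450, checking: 1100 + 250 = 1350. Balances: brokerage=450, checking=1350
Event 6 (withdraw 200 from brokerage): brokerage: 450 - 200 = 250. Balances: brokerage=250, checking=1350
Event 7 (transfer 200 brokerage -> checking): brokerage: 250 - 200 = 50, checking: 1350 + 200 = 1550. Balances: brokerage=50, checking=1550
Event 8 (withdraw 300 from checking): checking: 1550 - 300 = 1250. Balances: brokerage=50, checking=1250
Event 9 (deposit 50 to brokerage): brokerage: 50 + 50 = 100. Balances: brokerage=100, checking=1250
Event 10 (withdraw 200 from brokerage): brokerage: 100 - 200 = -100. Balances: brokerage=-100, checking=1250
Event 11 (transfer 200 checking -> brokerage): checking: 1250 - 200 = 1050, brokerage: -100 + 200 = 100. Balances: brokerage=100, checking=1050

Final balance of brokerage: 100

Answer: 100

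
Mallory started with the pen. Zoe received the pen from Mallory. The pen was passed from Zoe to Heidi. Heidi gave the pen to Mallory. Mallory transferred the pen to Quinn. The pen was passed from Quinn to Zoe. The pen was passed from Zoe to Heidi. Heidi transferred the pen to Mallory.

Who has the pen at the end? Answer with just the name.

Tracking the pen through each event:
Start: Mallory has the pen.
After event 1: Zoe has the pen.
After event 2: Heidi has the pen.
After event 3: Mallory has the pen.
After event 4: Quinn has the pen.
After event 5: Zoe has the pen.
After event 6: Heidi has the pen.
After event 7: Mallory has the pen.

Answer: Mallory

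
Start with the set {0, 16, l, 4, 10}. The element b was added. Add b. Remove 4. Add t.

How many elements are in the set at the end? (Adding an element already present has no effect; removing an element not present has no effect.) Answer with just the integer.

Answer: 6

Derivation:
Tracking the set through each operation:
Start: {0, 10, 16, 4, l}
Event 1 (add b): added. Set: {0, 10, 16, 4, b, l}
Event 2 (add b): already present, no change. Set: {0, 10, 16, 4, b, l}
Event 3 (remove 4): removed. Set: {0, 10, 16, b, l}
Event 4 (add t): added. Set: {0, 10, 16, b, l, t}

Final set: {0, 10, 16, b, l, t} (size 6)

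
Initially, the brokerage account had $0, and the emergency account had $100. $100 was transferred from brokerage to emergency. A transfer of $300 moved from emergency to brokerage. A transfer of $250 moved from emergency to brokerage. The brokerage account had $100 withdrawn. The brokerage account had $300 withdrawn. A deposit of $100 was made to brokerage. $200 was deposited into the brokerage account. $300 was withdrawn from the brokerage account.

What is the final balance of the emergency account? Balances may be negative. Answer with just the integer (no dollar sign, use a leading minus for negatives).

Answer: -350

Derivation:
Tracking account balances step by step:
Start: brokerage=0, emergency=100
Event 1 (transfer 100 brokerage -> emergency): brokerage: 0 - 100 = -100, emergency: 100 + 100 = 200. Balances: brokerage=-100, emergency=200
Event 2 (transfer 300 emergency -> brokerage): emergency: 200 - 300 = -100, brokerage: -100 + 300 = 200. Balances: brokerage=200, emergency=-100
Event 3 (transfer 250 emergency -> brokerage): emergency: -100 - 250 = -350, brokerage: 200 + 250 = 450. Balances: brokerage=450, emergency=-350
Event 4 (withdraw 100 from brokerage): brokerage: 450 - 100 = 350. Balances: brokerage=350, emergency=-350
Event 5 (withdraw 300 from brokerage): brokerage: 350 - 300 = 50. Balances: brokerage=50, emergency=-350
Event 6 (deposit 100 to brokerage): brokerage: 50 + 100 = 150. Balances: brokerage=150, emergency=-350
Event 7 (deposit 200 to brokerage): brokerage: 150 + 200 = 350. Balances: brokerage=350, emergency=-350
Event 8 (withdraw 300 from brokerage): brokerage: 350 - 300 = 50. Balances: brokerage=50, emergency=-350

Final balance of emergency: -350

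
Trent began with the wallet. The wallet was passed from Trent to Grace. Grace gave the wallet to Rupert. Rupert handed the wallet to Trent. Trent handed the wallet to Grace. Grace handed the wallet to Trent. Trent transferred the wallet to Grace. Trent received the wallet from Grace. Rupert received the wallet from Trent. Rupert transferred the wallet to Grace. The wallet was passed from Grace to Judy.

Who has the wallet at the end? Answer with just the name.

Tracking the wallet through each event:
Start: Trent has the wallet.
After event 1: Grace has the wallet.
After event 2: Rupert has the wallet.
After event 3: Trent has the wallet.
After event 4: Grace has the wallet.
After event 5: Trent has the wallet.
After event 6: Grace has the wallet.
After event 7: Trent has the wallet.
After event 8: Rupert has the wallet.
After event 9: Grace has the wallet.
After event 10: Judy has the wallet.

Answer: Judy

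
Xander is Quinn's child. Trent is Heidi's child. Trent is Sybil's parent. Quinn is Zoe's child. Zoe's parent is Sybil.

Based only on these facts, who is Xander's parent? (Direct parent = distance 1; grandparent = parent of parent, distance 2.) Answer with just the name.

Answer: Quinn

Derivation:
Reconstructing the parent chain from the given facts:
  Heidi -> Trent -> Sybil -> Zoe -> Quinn -> Xander
(each arrow means 'parent of the next')
Positions in the chain (0 = top):
  position of Heidi: 0
  position of Trent: 1
  position of Sybil: 2
  position of Zoe: 3
  position of Quinn: 4
  position of Xander: 5

Xander is at position 5; the parent is 1 step up the chain, i.e. position 4: Quinn.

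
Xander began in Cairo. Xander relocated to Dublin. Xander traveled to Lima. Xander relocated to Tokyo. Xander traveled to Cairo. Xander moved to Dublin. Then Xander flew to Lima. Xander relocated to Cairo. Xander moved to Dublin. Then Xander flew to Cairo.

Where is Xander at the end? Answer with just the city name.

Answer: Cairo

Derivation:
Tracking Xander's location:
Start: Xander is in Cairo.
After move 1: Cairo -> Dublin. Xander is in Dublin.
After move 2: Dublin -> Lima. Xander is in Lima.
After move 3: Lima -> Tokyo. Xander is in Tokyo.
After move 4: Tokyo -> Cairo. Xander is in Cairo.
After move 5: Cairo -> Dublin. Xander is in Dublin.
After move 6: Dublin -> Lima. Xander is in Lima.
After move 7: Lima -> Cairo. Xander is in Cairo.
After move 8: Cairo -> Dublin. Xander is in Dublin.
After move 9: Dublin -> Cairo. Xander is in Cairo.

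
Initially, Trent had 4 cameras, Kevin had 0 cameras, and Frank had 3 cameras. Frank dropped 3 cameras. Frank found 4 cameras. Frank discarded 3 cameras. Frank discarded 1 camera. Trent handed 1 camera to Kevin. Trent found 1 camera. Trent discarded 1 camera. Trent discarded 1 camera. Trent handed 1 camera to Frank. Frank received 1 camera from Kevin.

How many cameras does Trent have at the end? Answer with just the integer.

Tracking counts step by step:
Start: Trent=4, Kevin=0, Frank=3
Event 1 (Frank -3): Frank: 3 -> 0. State: Trent=4, Kevin=0, Frank=0
Event 2 (Frank +4): Frank: 0 -> 4. State: Trent=4, Kevin=0, Frank=4
Event 3 (Frank -3): Frank: 4 -> 1. State: Trent=4, Kevin=0, Frank=1
Event 4 (Frank -1): Frank: 1 -> 0. State: Trent=4, Kevin=0, Frank=0
Event 5 (Trent -> Kevin, 1): Trent: 4 -> 3, Kevin: 0 -> 1. State: Trent=3, Kevin=1, Frank=0
Event 6 (Trent +1): Trent: 3 -> 4. State: Trent=4, Kevin=1, Frank=0
Event 7 (Trent -1): Trent: 4 -> 3. State: Trent=3, Kevin=1, Frank=0
Event 8 (Trent -1): Trent: 3 -> 2. State: Trent=2, Kevin=1, Frank=0
Event 9 (Trent -> Frank, 1): Trent: 2 -> 1, Frank: 0 -> 1. State: Trent=1, Kevin=1, Frank=1
Event 10 (Kevin -> Frank, 1): Kevin: 1 -> 0, Frank: 1 -> 2. State: Trent=1, Kevin=0, Frank=2

Trent's final count: 1

Answer: 1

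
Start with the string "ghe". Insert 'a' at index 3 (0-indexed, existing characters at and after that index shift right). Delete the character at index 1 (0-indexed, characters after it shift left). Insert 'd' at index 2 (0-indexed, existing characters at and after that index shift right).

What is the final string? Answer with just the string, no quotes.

Answer: geda

Derivation:
Applying each edit step by step:
Start: "ghe"
Op 1 (insert 'a' at idx 3): "ghe" -> "ghea"
Op 2 (delete idx 1 = 'h'): "ghea" -> "gea"
Op 3 (insert 'd' at idx 2): "gea" -> "geda"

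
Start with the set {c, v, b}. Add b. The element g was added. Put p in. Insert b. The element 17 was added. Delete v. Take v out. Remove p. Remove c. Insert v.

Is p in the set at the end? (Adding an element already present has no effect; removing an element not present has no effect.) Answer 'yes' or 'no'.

Answer: no

Derivation:
Tracking the set through each operation:
Start: {b, c, v}
Event 1 (add b): already present, no change. Set: {b, c, v}
Event 2 (add g): added. Set: {b, c, g, v}
Event 3 (add p): added. Set: {b, c, g, p, v}
Event 4 (add b): already present, no change. Set: {b, c, g, p, v}
Event 5 (add 17): added. Set: {17, b, c, g, p, v}
Event 6 (remove v): removed. Set: {17, b, c, g, p}
Event 7 (remove v): not present, no change. Set: {17, b, c, g, p}
Event 8 (remove p): removed. Set: {17, b, c, g}
Event 9 (remove c): removed. Set: {17, b, g}
Event 10 (add v): added. Set: {17, b, g, v}

Final set: {17, b, g, v} (size 4)
p is NOT in the final set.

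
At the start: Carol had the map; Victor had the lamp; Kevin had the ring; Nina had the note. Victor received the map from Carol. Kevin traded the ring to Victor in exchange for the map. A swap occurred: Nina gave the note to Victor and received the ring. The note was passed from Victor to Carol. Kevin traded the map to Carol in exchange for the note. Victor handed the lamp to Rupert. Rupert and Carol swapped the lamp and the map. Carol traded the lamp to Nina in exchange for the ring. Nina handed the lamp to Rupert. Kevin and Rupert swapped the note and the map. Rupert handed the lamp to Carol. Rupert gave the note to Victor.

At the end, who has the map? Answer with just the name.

Tracking all object holders:
Start: map:Carol, lamp:Victor, ring:Kevin, note:Nina
Event 1 (give map: Carol -> Victor). State: map:Victor, lamp:Victor, ring:Kevin, note:Nina
Event 2 (swap ring<->map: now ring:Victor, map:Kevin). State: map:Kevin, lamp:Victor, ring:Victor, note:Nina
Event 3 (swap note<->ring: now note:Victor, ring:Nina). State: map:Kevin, lamp:Victor, ring:Nina, note:Victor
Event 4 (give note: Victor -> Carol). State: map:Kevin, lamp:Victor, ring:Nina, note:Carol
Event 5 (swap map<->note: now map:Carol, note:Kevin). State: map:Carol, lamp:Victor, ring:Nina, note:Kevin
Event 6 (give lamp: Victor -> Rupert). State: map:Carol, lamp:Rupert, ring:Nina, note:Kevin
Event 7 (swap lamp<->map: now lamp:Carol, map:Rupert). State: map:Rupert, lamp:Carol, ring:Nina, note:Kevin
Event 8 (swap lamp<->ring: now lamp:Nina, ring:Carol). State: map:Rupert, lamp:Nina, ring:Carol, note:Kevin
Event 9 (give lamp: Nina -> Rupert). State: map:Rupert, lamp:Rupert, ring:Carol, note:Kevin
Event 10 (swap note<->map: now note:Rupert, map:Kevin). State: map:Kevin, lamp:Rupert, ring:Carol, note:Rupert
Event 11 (give lamp: Rupert -> Carol). State: map:Kevin, lamp:Carol, ring:Carol, note:Rupert
Event 12 (give note: Rupert -> Victor). State: map:Kevin, lamp:Carol, ring:Carol, note:Victor

Final state: map:Kevin, lamp:Carol, ring:Carol, note:Victor
The map is held by Kevin.

Answer: Kevin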